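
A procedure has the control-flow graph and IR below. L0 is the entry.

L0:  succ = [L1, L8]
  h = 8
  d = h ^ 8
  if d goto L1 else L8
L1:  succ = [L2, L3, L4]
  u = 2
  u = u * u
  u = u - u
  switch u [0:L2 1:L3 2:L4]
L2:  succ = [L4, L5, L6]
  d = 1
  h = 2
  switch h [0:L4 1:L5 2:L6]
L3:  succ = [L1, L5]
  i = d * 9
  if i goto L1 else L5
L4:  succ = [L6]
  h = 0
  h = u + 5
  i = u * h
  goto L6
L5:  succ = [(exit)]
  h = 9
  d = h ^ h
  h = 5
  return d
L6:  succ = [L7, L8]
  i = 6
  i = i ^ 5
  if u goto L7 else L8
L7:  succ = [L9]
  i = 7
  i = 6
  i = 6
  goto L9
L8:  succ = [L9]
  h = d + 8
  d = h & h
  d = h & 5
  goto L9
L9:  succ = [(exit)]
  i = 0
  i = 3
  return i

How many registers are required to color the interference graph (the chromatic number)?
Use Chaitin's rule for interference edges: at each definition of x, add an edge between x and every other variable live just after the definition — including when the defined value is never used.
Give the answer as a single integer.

Answer: 3

Analysis:
Per-block:
  L0: {d,h} / ∅
  L1: {u} / ∅
  L2: {d,h} / ∅
  L3: {i} / {d}
  L4: {h,i} / {u}
  L5: {d,h} / ∅
  L6: {i} / {u}
  L7: {i} / ∅
  L8: {d,h} / {d}
  L9: {i} / ∅

Liveness:
  L0 li=∅ lo={d}
  L1 li={d} lo={d,u}
  L2 li={u} lo={d,u}
  L3 li={d} lo={d}
  L4 li={d,u} lo={d,u}
  L5 li=∅ lo=∅
  L6 li={d,u} lo={d}
  L7 li=∅ lo=∅
  L8 li={d} lo=∅
  L9 li=∅ lo=∅

Interfere edges:
  d↔{h,i,u}
  h↔{d,u}
  i↔{d,u}
  u↔{d,h,i}

Chromatic number:
  lower bound: {d,h,u} mutually conflict ⇒ χ ≥ 3
  3-colouring: r0={d}  r1={u}  r2={h,i}
  χ = 3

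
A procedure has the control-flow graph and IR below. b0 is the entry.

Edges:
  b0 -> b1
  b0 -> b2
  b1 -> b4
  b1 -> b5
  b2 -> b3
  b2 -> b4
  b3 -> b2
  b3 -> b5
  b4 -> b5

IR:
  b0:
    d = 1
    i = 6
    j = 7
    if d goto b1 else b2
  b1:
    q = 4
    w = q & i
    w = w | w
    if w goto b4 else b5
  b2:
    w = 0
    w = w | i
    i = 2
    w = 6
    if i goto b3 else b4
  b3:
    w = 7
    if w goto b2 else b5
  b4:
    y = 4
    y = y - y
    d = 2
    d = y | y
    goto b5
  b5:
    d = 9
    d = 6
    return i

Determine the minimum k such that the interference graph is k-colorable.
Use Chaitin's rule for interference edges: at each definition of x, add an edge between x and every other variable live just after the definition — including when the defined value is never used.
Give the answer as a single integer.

Block summaries:
  b0: {d,i,j} / ∅
  b1: {q,w} / {i}
  b2: {i,w} / {i}
  b3: {w} / ∅
  b4: {d,y} / ∅
  b5: {d} / {i}

Live sets:
  b0: in=∅ out={i}
  b1: in={i} out={i}
  b2: in={i} out={i}
  b3: in={i} out={i}
  b4: in={i} out={i}
  b5: in={i} out=∅

Conflict graph:
  d↔{i,j,y}
  i↔{d,j,q,w,y}
  j↔{d,i}
  q↔{i}
  w↔{i}
  y↔{d,i}

Chromatic number:
  {d,i,j} pairwise interfere (3-clique) ⇒ χ ≥ 3
  3-colouring: r0={i}  r1={d,q,w}  r2={j,y}
  χ = 3

Answer: 3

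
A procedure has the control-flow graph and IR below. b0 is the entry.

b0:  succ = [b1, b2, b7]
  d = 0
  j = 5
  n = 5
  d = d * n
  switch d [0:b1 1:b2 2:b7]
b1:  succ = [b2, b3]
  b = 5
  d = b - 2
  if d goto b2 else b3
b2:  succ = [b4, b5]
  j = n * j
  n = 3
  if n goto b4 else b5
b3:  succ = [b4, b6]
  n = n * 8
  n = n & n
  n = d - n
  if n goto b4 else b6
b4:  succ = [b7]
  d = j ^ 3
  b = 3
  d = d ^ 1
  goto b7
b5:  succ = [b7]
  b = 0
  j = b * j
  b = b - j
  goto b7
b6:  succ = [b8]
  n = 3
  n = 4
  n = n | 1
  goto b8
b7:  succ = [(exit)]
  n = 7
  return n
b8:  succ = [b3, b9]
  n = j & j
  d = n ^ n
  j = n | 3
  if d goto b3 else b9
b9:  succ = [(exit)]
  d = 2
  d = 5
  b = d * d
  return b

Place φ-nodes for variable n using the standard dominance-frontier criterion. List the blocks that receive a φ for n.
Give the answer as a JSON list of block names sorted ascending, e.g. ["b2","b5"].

idom tree: b1←b0 b2←b0 b3←b1 b4←b0 b5←b2 b6←b3 b7←b0 b8←b6 b9←b8
Join-block Dom:
  b2: preds {b0,b1}: {b0} ∩ {b0,b1} = {b0}; idom=b0
  b3: preds {b1,b8}: {b0,b1} ∩ {b0,b1,b3,b6,b8} = {b0,b1}; idom=b1
  b4: preds {b2,b3}: {b0,b2} ∩ {b0,b1,b3} = {b0}; idom=b0
  b7: preds {b0,b4,b5}: {b0} ∩ {b0,b4} ∩ {b0,b2,b5} = {b0}; idom=b0

Frontier:
  join b2 pred b0: · stop@b0
  join b2 pred b1: b1 stop@b0
  join b3 pred b1: · stop@b1
  join b3 pred b8: b8→b6→b3 stop@b1
  join b4 pred b2: b2 stop@b0
  join b4 pred b3: b3→b1 stop@b0
  join b7 pred b0: · stop@b0
  join b7 pred b4: b4 stop@b0
  join b7 pred b5: b5→b2 stop@b0
  DF(b0)=∅
  DF(b1)={b2,b4}
  DF(b2)={b4,b7}
  DF(b3)={b3,b4}
  DF(b4)={b7}
  DF(b5)={b7}
  DF(b6)={b3}
  DF(b7)=∅
  DF(b8)={b3}
  DF(b9)=∅

φ for n: defs {b0,b2,b3,b6,b7,b8}
  DF⁺ = {b3,b4,b7}

Answer: ["b3", "b4", "b7"]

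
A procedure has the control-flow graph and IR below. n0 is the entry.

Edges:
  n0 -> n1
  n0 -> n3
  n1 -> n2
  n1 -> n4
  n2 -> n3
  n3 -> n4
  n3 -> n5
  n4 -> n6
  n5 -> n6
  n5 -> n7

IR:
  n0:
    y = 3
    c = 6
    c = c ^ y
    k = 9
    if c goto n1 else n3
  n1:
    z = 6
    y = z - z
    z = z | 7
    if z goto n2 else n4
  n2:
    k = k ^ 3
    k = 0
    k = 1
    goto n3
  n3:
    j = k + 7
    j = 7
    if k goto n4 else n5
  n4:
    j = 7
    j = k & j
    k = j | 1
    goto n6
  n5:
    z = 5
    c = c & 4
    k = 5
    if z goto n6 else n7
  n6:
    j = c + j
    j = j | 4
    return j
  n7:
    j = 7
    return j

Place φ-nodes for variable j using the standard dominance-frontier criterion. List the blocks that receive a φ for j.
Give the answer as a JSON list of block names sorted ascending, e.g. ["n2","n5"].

Answer: ["n4", "n6"]

Working:
idom tree: n1←n0 n2←n1 n3←n0 n4←n0 n5←n3 n6←n0 n7←n5
Dom∩ at merges:
  n3: preds {n0,n2}: {n0} ∩ {n0,n1,n2} = {n0}; idom=n0
  n4: preds {n1,n3}: {n0,n1} ∩ {n0,n3} = {n0}; idom=n0
  n6: preds {n4,n5}: {n0,n4} ∩ {n0,n3,n5} = {n0}; idom=n0

Frontier:
  n3←n0: walk · to n0
  n3←n2: walk n2→n1 to n0
  n4←n1: walk n1 to n0
  n4←n3: walk n3 to n0
  n6←n4: walk n4 to n0
  n6←n5: walk n5→n3 to n0
  n0: DF=∅
  n1: DF={n3,n4}
  n2: DF={n3}
  n3: DF={n4,n6}
  n4: DF={n6}
  n5: DF={n6}
  n6: DF=∅
  n7: DF=∅

φ for j: defs {n3,n4,n6,n7}
  DF⁺ = {n4,n6}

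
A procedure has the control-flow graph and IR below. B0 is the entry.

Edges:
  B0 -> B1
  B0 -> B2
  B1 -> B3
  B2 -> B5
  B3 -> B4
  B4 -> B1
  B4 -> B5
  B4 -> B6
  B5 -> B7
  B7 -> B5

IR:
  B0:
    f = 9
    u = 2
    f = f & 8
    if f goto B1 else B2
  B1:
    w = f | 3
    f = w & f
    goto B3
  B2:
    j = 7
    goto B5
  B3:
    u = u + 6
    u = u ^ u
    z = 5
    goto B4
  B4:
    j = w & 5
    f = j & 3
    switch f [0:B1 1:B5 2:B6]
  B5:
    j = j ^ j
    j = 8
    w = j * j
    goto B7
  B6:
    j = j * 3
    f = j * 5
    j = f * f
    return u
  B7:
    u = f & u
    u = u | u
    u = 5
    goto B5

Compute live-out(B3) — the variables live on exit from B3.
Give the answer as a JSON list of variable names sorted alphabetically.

Answer: ["u", "w"]

Derivation:
Block summaries:
  B0: def={f,u} ue=∅
  B1: def={f,w} ue={f}
  B2: def={j} ue=∅
  B3: def={u,z} ue={u}
  B4: def={f,j} ue={w}
  B5: def={j,w} ue={j}
  B6: def={f,j} ue={j,u}
  B7: def={u} ue={f,u}

Live sets:
  B0: in=∅ out={f,u}
  B1: in={f,u} out={u,w}
  B2: in={f,u} out={f,j,u}
  B3: in={u,w} out={u,w}
  B4: in={u,w} out={f,j,u}
  B5: in={f,j,u} out={f,j,u}
  B6: in={j,u} out=∅
  B7: in={f,j,u} out={f,j,u}

live-out(B3) = ["u", "w"]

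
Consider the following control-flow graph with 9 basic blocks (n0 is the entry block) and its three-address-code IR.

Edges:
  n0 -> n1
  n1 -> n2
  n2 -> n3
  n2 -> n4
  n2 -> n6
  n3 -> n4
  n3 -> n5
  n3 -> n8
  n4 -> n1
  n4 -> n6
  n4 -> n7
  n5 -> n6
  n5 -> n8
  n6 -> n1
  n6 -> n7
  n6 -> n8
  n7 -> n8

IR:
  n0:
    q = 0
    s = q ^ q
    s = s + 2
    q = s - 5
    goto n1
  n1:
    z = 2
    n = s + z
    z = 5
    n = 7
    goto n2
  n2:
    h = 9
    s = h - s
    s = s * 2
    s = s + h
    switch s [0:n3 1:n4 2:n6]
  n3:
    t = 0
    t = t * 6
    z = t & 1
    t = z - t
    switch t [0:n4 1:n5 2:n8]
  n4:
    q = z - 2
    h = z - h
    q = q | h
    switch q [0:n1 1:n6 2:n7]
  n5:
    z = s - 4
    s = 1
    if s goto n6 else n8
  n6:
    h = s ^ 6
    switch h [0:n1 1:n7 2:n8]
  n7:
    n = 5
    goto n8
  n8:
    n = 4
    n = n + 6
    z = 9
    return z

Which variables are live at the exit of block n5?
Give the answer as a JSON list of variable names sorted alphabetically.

Answer: ["s"]

Working:
Block summaries:
  n0: {q,s} / ∅
  n1: {n,z} / {s}
  n2: {h,s} / {s}
  n3: {t,z} / ∅
  n4: {h,q} / {h,z}
  n5: {s,z} / {s}
  n6: {h} / {s}
  n7: {n} / ∅
  n8: {n,z} / ∅

Live sets:
  n0: in=∅ out={s}
  n1: in={s} out={s,z}
  n2: in={s,z} out={h,s,z}
  n3: in={h,s} out={h,s,z}
  n4: in={h,s,z} out={s}
  n5: in={s} out={s}
  n6: in={s} out={s}
  n7: in=∅ out=∅
  n8: in=∅ out=∅

live-out(n5) = ["s"]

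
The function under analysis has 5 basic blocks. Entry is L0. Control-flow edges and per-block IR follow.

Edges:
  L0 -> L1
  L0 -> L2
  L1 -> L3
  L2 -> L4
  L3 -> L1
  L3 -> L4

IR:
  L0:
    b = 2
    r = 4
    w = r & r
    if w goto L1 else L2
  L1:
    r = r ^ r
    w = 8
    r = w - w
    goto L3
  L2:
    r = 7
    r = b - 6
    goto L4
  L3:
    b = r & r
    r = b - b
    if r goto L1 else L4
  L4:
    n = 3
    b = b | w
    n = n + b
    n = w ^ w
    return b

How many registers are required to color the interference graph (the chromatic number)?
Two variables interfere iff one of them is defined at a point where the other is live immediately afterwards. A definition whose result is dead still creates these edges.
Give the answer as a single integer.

Answer: 3

Analysis:
Block summaries:
  L0: {b,r,w} / ∅
  L1: {r,w} / {r}
  L2: {r} / {b}
  L3: {b,r} / {r}
  L4: {b,n} / {b,w}

Live sets:
  L0 li=∅ lo={b,r,w}
  L1 li={r} lo={r,w}
  L2 li={b,w} lo={b,w}
  L3 li={r,w} lo={b,r,w}
  L4 li={b,w} lo=∅

Interference:
  b — {n,r,w}
  n — {b,w}
  r — {b,w}
  w — {b,n,r}

Chromatic number:
  {b,n,w} pairwise interfere (3-clique) ⇒ χ ≥ 3
  3-colouring: R0={b}  R1={w}  R2={n,r}
  χ = 3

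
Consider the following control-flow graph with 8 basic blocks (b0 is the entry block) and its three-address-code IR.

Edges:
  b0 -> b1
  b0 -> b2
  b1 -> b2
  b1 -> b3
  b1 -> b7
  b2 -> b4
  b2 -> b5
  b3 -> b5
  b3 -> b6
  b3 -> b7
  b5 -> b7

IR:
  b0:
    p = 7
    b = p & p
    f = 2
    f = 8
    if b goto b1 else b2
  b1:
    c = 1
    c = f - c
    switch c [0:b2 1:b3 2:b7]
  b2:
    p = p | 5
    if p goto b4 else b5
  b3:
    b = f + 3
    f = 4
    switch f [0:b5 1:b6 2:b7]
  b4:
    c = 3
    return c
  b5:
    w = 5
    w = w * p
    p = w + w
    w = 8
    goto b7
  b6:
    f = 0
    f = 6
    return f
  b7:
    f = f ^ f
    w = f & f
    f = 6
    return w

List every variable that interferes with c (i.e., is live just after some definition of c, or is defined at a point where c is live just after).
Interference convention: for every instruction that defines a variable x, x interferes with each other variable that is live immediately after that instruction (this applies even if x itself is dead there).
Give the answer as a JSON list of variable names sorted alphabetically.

Answer: ["f", "p"]

Analysis:
Block summaries:
  b0 def {b,f,p} use ∅
  b1 def {c} use {f}
  b2 def {p} use {p}
  b3 def {b,f} use {f}
  b4 def {c} use ∅
  b5 def {p,w} use {p}
  b6 def {f} use ∅
  b7 def {f,w} use {f}

Live sets:
  live b0: ∅→{f,p}
  live b1: {f,p}→{f,p}
  live b2: {f,p}→{f,p}
  live b3: {f,p}→{f,p}
  live b4: ∅→∅
  live b5: {f,p}→{f}
  live b6: ∅→∅
  live b7: {f}→∅

Interfere edges:
  b: {f,p}
  c: {f,p}
  f: {b,c,p,w}
  p: {b,c,f,w}
  w: {f,p}

N(c) = ["f", "p"]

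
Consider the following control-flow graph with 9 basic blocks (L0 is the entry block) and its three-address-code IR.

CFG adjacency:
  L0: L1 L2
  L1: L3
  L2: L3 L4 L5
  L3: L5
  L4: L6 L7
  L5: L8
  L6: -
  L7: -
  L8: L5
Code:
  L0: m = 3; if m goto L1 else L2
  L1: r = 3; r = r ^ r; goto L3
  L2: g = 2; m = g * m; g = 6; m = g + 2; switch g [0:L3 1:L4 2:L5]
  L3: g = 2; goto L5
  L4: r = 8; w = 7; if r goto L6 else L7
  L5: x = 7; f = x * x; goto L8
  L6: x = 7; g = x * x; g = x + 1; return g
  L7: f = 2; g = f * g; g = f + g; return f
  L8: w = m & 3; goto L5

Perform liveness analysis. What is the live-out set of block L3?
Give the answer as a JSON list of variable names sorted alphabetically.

Answer: ["m"]

Analysis:
Per-block:
  L0: def={m} ue=∅
  L1: def={r} ue=∅
  L2: def={g,m} ue={m}
  L3: def={g} ue=∅
  L4: def={r,w} ue=∅
  L5: def={f,x} ue=∅
  L6: def={g,x} ue=∅
  L7: def={f,g} ue={g}
  L8: def={w} ue={m}

Liveness:
  live L0: ∅→{m}
  live L1: {m}→{m}
  live L2: {m}→{g,m}
  live L3: {m}→{m}
  live L4: {g}→{g}
  live L5: {m}→{m}
  live L6: ∅→∅
  live L7: {g}→∅
  live L8: {m}→{m}

live-out(L3) = ["m"]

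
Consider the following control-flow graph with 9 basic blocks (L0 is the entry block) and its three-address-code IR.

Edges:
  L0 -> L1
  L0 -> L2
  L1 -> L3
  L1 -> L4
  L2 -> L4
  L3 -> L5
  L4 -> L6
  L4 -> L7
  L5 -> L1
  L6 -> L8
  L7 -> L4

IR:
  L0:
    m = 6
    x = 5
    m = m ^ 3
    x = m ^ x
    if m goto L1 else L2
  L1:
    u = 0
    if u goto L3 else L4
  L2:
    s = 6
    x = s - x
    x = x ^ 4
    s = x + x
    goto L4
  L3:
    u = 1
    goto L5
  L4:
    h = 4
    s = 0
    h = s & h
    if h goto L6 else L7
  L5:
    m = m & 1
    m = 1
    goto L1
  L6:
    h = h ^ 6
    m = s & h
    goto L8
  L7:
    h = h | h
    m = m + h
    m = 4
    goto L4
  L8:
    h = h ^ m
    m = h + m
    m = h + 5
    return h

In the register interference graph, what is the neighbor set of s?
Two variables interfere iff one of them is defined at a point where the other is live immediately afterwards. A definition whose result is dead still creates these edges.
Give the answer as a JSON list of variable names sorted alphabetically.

Block summaries:
  L0 def {m,x} use ∅
  L1 def {u} use ∅
  L2 def {s,x} use {x}
  L3 def {u} use ∅
  L4 def {h,s} use ∅
  L5 def {m} use {m}
  L6 def {h,m} use {h,s}
  L7 def {h,m} use {h,m}
  L8 def {h,m} use {h,m}

Live sets:
  L0 li=∅ lo={m,x}
  L1 li={m} lo={m}
  L2 li={m,x} lo={m}
  L3 li={m} lo={m}
  L4 li={m} lo={h,m,s}
  L5 li={m} lo={m}
  L6 li={h,s} lo={h,m}
  L7 li={h,m} lo={m}
  L8 li={h,m} lo=∅

Interfere edges:
  h↔{m,s}
  m↔{h,s,u,x}
  s↔{h,m,x}
  u↔{m}
  x↔{m,s}

N(s) = ["h", "m", "x"]

Answer: ["h", "m", "x"]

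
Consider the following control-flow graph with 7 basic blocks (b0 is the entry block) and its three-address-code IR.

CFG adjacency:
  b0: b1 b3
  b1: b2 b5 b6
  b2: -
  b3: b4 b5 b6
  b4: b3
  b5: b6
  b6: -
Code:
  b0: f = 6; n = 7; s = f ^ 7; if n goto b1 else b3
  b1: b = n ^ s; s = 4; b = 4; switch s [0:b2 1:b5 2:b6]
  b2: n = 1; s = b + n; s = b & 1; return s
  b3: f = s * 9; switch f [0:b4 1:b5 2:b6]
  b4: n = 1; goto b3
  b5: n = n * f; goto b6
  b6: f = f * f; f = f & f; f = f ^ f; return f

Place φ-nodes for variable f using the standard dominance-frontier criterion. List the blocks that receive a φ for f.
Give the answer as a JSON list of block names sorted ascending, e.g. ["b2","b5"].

Answer: ["b3", "b5", "b6"]

Working:
idom tree: b1←b0 b2←b1 b3←b0 b4←b3 b5←b0 b6←b0
Join-block Dom:
  b3: preds {b0,b4}: {b0} ∩ {b0,b3,b4} = {b0}; idom=b0
  b5: preds {b1,b3}: {b0,b1} ∩ {b0,b3} = {b0}; idom=b0
  b6: preds {b1,b3,b5}: {b0,b1} ∩ {b0,b3} ∩ {b0,b5} = {b0}; idom=b0

Frontier:
  join b3 pred b0: · stop@b0
  join b3 pred b4: b4→b3 stop@b0
  join b5 pred b1: b1 stop@b0
  join b5 pred b3: b3 stop@b0
  join b6 pred b1: b1 stop@b0
  join b6 pred b3: b3 stop@b0
  join b6 pred b5: b5 stop@b0
  DF(b0)=∅
  DF(b1)={b5,b6}
  DF(b2)=∅
  DF(b3)={b3,b5,b6}
  DF(b4)={b3}
  DF(b5)={b6}
  DF(b6)=∅

φ for f: defs {b0,b3,b6}
  DF⁺ = {b3,b5,b6}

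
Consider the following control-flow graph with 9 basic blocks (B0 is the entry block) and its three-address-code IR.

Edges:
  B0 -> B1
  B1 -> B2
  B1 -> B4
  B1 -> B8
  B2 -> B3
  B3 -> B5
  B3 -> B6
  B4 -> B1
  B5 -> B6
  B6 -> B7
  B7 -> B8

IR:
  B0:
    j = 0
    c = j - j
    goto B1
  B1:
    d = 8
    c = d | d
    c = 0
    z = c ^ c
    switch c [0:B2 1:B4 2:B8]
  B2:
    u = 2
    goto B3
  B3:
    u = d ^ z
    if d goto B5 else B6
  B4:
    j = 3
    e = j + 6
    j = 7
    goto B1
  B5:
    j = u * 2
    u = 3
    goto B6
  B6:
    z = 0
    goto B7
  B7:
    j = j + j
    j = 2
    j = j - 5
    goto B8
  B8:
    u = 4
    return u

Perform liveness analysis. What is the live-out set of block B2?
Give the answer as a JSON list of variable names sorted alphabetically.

Block summaries:
  B0: def={c,j} ue=∅
  B1: def={c,d,z} ue=∅
  B2: def={u} ue=∅
  B3: def={u} ue={d,z}
  B4: def={e,j} ue=∅
  B5: def={j,u} ue={u}
  B6: def={z} ue=∅
  B7: def={j} ue={j}
  B8: def={u} ue=∅

Liveness:
  live B0: ∅→{j}
  live B1: {j}→{d,j,z}
  live B2: {d,j,z}→{d,j,z}
  live B3: {d,j,z}→{j,u}
  live B4: ∅→{j}
  live B5: {u}→{j}
  live B6: {j}→{j}
  live B7: {j}→∅
  live B8: ∅→∅

live-out(B2) = ["d", "j", "z"]

Answer: ["d", "j", "z"]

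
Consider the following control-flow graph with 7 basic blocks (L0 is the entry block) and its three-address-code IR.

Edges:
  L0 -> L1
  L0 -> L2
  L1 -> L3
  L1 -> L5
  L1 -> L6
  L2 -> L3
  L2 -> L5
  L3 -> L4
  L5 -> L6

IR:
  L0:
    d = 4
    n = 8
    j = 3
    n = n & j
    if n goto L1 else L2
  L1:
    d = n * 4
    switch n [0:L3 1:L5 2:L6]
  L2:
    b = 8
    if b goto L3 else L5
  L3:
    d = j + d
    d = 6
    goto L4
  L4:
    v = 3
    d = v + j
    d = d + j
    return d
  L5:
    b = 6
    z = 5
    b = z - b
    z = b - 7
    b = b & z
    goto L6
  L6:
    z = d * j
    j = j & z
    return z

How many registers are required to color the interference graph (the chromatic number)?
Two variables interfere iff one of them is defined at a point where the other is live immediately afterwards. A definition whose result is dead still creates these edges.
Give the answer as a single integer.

Answer: 4

Working:
def/use:
  L0 def {d,j,n} use ∅
  L1 def {d} use {n}
  L2 def {b} use ∅
  L3 def {d} use {d,j}
  L4 def {d,v} use {j}
  L5 def {b,z} use ∅
  L6 def {j,z} use {d,j}

Live sets:
  L0: in=∅ out={d,j,n}
  L1: in={j,n} out={d,j}
  L2: in={d,j} out={d,j}
  L3: in={d,j} out={j}
  L4: in={j} out=∅
  L5: in={d,j} out={d,j}
  L6: in={d,j} out=∅

Conflict graph:
  b: {d,j,z}
  d: {b,j,n,z}
  j: {b,d,n,v,z}
  n: {d,j}
  v: {j}
  z: {b,d,j}

Chromatic number:
  clique {b,d,j,z} ⇒ need ≥ 4
  4-colouring: R0={j}  R1={d,v}  R2={b,n}  R3={z}
  χ = 4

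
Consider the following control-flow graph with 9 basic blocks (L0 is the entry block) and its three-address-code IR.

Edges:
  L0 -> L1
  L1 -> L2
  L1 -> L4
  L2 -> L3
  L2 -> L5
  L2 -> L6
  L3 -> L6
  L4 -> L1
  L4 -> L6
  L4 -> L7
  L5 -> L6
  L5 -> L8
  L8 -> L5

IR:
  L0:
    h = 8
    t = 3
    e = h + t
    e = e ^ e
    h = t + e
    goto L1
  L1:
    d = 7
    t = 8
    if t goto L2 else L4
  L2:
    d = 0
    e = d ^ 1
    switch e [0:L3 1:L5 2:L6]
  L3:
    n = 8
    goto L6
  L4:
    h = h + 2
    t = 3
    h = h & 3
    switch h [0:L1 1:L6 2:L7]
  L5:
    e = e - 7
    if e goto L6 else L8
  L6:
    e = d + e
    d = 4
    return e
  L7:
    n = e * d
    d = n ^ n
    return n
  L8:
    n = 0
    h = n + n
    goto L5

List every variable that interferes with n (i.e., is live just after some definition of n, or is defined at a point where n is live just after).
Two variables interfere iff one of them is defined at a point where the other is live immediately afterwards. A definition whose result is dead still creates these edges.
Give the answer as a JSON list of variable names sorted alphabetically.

Per-block:
  L0: def={e,h,t} ue=∅
  L1: def={d,t} ue=∅
  L2: def={d,e} ue=∅
  L3: def={n} ue=∅
  L4: def={h,t} ue={h}
  L5: def={e} ue={e}
  L6: def={d,e} ue={d,e}
  L7: def={d,n} ue={d,e}
  L8: def={h,n} ue=∅

Backward fixpoint:
  L0 li=∅ lo={e,h}
  L1 li={e,h} lo={d,e,h}
  L2 li=∅ lo={d,e}
  L3 li={d,e} lo={d,e}
  L4 li={d,e,h} lo={d,e,h}
  L5 li={d,e} lo={d,e}
  L6 li={d,e} lo=∅
  L7 li={d,e} lo=∅
  L8 li={d,e} lo={d,e}

Interfere edges:
  d↔{e,h,n,t}
  e↔{d,h,n,t}
  h↔{d,e,t}
  n↔{d,e}
  t↔{d,e,h}

N(n) = ["d", "e"]

Answer: ["d", "e"]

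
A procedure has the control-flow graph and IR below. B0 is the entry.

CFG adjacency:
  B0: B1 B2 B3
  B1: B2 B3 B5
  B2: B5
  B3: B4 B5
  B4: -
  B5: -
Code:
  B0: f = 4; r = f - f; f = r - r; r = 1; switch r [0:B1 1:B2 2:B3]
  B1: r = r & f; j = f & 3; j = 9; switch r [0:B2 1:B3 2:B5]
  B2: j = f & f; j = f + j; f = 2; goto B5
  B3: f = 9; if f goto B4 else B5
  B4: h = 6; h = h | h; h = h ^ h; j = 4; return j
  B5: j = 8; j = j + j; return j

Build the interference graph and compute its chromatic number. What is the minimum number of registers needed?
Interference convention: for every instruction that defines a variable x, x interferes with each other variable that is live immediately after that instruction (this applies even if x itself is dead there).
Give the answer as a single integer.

Answer: 3

Working:
Per-block:
  B0: def={f,r} ue=∅
  B1: def={j,r} ue={f,r}
  B2: def={f,j} ue={f}
  B3: def={f} ue=∅
  B4: def={h,j} ue=∅
  B5: def={j} ue=∅

Liveness:
  B0 li=∅ lo={f,r}
  B1 li={f,r} lo={f}
  B2 li={f} lo=∅
  B3 li=∅ lo=∅
  B4 li=∅ lo=∅
  B5 li=∅ lo=∅

Interference:
  f↔{j,r}
  h↔∅
  j↔{f,r}
  r↔{f,j}

Colouring:
  clique {f,j,r} ⇒ need ≥ 3
  assign f→c0 h→c0 j→c1 r→c2 — no edge inside a register ⇒ χ ≤ 3
  χ = 3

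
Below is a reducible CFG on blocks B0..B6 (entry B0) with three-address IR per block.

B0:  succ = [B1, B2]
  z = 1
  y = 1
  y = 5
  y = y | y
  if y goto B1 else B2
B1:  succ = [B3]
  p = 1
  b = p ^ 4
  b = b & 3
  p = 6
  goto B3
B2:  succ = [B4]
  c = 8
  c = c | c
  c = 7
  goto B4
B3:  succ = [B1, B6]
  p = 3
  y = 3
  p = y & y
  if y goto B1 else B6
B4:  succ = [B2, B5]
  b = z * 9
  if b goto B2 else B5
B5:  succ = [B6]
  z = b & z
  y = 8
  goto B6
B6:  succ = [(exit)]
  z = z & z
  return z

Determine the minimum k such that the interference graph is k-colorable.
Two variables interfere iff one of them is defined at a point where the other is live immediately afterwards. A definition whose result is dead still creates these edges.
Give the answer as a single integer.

Block summaries:
  B0: def={y,z} ue=∅
  B1: def={b,p} ue=∅
  B2: def={c} ue=∅
  B3: def={p,y} ue=∅
  B4: def={b} ue={z}
  B5: def={y,z} ue={b,z}
  B6: def={z} ue={z}

Live sets:
  B0 li=∅ lo={z}
  B1 li={z} lo={z}
  B2 li={z} lo={z}
  B3 li={z} lo={z}
  B4 li={z} lo={b,z}
  B5 li={b,z} lo={z}
  B6 li={z} lo=∅

Conflict graph:
  b — {z}
  c — {z}
  p — {y,z}
  y — {p,z}
  z — {b,c,p,y}

Colouring:
  clique {p,y,z} ⇒ need ≥ 3
  3-colouring: r0={z}  r1={b,c,p}  r2={y}
  χ = 3

Answer: 3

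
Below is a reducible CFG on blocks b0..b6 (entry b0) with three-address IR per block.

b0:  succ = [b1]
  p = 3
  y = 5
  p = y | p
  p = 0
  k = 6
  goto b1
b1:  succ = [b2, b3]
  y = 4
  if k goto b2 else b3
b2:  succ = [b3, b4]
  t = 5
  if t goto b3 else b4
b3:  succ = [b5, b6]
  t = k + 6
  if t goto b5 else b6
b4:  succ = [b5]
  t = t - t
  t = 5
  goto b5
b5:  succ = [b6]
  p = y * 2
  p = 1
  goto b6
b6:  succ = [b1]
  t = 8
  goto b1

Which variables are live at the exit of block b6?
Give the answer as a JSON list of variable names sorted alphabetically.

Answer: ["k"]

Analysis:
Per-block:
  b0: {k,p,y} / ∅
  b1: {y} / {k}
  b2: {t} / ∅
  b3: {t} / {k}
  b4: {t} / {t}
  b5: {p} / {y}
  b6: {t} / ∅

Liveness:
  b0 li=∅ lo={k}
  b1 li={k} lo={k,y}
  b2 li={k,y} lo={k,t,y}
  b3 li={k,y} lo={k,y}
  b4 li={k,t,y} lo={k,y}
  b5 li={k,y} lo={k}
  b6 li={k} lo={k}

live-out(b6) = ["k"]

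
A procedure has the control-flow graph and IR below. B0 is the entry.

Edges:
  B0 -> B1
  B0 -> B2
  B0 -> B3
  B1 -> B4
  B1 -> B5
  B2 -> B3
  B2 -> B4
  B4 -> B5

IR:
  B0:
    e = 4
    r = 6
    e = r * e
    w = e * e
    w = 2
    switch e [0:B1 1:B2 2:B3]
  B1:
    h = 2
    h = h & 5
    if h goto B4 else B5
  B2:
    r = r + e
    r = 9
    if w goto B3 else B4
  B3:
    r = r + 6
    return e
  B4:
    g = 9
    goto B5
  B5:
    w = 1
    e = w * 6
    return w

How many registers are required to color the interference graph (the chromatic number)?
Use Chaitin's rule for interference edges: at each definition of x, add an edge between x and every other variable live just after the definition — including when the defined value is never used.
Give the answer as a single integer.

def/use:
  B0 def {e,r,w} use ∅
  B1 def {h} use ∅
  B2 def {r} use {e,r,w}
  B3 def {r} use {e,r}
  B4 def {g} use ∅
  B5 def {e,w} use ∅

Live sets:
  B0: in=∅ out={e,r,w}
  B1: in=∅ out=∅
  B2: in={e,r,w} out={e,r}
  B3: in={e,r} out=∅
  B4: in=∅ out=∅
  B5: in=∅ out=∅

Conflict graph:
  e↔{r,w}
  g↔∅
  h↔∅
  r↔{e,w}
  w↔{e,r}

Chromatic number:
  {e,r,w} pairwise interfere (3-clique) ⇒ χ ≥ 3
  3-colouring: R0={e,g,h}  R1={r}  R2={w}
  χ = 3

Answer: 3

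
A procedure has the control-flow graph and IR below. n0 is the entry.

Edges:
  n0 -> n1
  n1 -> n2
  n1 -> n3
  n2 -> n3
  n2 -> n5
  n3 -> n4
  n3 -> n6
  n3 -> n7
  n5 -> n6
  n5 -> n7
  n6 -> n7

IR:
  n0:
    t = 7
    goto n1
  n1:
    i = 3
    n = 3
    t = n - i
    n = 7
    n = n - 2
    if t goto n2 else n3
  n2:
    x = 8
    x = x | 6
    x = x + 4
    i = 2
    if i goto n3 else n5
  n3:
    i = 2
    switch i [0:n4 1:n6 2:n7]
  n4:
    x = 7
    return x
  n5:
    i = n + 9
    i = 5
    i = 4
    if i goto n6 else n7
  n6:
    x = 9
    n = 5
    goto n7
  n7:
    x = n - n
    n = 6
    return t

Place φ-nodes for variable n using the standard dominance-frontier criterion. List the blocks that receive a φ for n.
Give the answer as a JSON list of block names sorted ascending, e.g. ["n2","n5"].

idom tree: n1←n0 n2←n1 n3←n1 n4←n3 n5←n2 n6←n1 n7←n1
Dom at joins:
  n3: preds {n1,n2}: {n0,n1} ∩ {n0,n1,n2} = {n0,n1}; idom=n1
  n6: preds {n3,n5}: {n0,n1,n3} ∩ {n0,n1,n2,n5} = {n0,n1}; idom=n1
  n7: preds {n3,n5,n6}: {n0,n1,n3} ∩ {n0,n1,n2,n5} ∩ {n0,n1,n6} = {n0,n1}; idom=n1

DF derivation:
  n3←n1: walk · to n1
  n3←n2: walk n2 to n1
  n6←n3: walk n3 to n1
  n6←n5: walk n5→n2 to n1
  n7←n3: walk n3 to n1
  n7←n5: walk n5→n2 to n1
  n7←n6: walk n6 to n1
  n0: DF=∅
  n1: DF=∅
  n2: DF={n3,n6,n7}
  n3: DF={n6,n7}
  n4: DF=∅
  n5: DF={n6,n7}
  n6: DF={n7}
  n7: DF=∅

φ for n: defs {n1,n6,n7}
  DF⁺ = {n7}

Answer: ["n7"]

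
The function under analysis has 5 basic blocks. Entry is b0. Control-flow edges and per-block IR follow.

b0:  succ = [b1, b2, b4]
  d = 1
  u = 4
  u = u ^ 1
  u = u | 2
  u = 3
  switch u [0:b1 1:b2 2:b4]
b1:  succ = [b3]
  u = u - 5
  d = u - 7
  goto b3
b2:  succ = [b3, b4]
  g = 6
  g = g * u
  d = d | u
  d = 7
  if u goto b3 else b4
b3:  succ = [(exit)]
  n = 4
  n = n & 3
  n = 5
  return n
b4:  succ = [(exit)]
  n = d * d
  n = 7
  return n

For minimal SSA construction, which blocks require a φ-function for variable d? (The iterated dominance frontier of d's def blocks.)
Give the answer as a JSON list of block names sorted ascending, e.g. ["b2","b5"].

Answer: ["b3", "b4"]

Analysis:
idom tree: b1←b0 b2←b0 b3←b0 b4←b0
Dom at joins:
  b3: preds {b1,b2}: {b0,b1} ∩ {b0,b2} = {b0}; idom=b0
  b4: preds {b0,b2}: {b0} ∩ {b0,b2} = {b0}; idom=b0

Frontier:
  join b3 pred b1: b1 stop@b0
  join b3 pred b2: b2 stop@b0
  join b4 pred b0: · stop@b0
  join b4 pred b2: b2 stop@b0
  b0 → ∅
  b1 → {b3}
  b2 → {b3,b4}
  b3 → ∅
  b4 → ∅

φ for d: defs {b0,b1,b2}
  DF⁺ = {b3,b4}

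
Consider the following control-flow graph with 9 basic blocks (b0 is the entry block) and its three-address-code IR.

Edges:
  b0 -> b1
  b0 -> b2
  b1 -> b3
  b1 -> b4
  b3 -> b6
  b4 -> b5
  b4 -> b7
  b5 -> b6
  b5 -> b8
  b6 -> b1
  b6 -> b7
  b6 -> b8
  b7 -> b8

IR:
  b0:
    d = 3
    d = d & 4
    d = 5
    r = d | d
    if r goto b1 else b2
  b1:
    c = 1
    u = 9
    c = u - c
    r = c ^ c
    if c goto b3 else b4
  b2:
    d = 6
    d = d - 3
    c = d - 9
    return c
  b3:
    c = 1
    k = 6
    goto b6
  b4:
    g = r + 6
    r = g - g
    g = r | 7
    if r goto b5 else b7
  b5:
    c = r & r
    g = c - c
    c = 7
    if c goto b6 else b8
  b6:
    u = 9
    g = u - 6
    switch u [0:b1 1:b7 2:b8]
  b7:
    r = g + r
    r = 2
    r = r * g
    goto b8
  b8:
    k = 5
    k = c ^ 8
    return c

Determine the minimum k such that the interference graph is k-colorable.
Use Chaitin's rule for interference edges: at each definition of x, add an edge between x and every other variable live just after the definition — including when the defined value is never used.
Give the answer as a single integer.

Per-block:
  b0: def={d,r} ue=∅
  b1: def={c,r,u} ue=∅
  b2: def={c,d} ue=∅
  b3: def={c,k} ue=∅
  b4: def={g,r} ue={r}
  b5: def={c,g} ue={r}
  b6: def={g,u} ue=∅
  b7: def={r} ue={g,r}
  b8: def={k} ue={c}

Live sets:
  live b0: ∅→∅
  live b1: ∅→{c,r}
  live b2: ∅→∅
  live b3: {r}→{c,r}
  live b4: {c,r}→{c,g,r}
  live b5: {r}→{c,r}
  live b6: {c,r}→{c,g,r}
  live b7: {c,g,r}→{c}
  live b8: {c}→∅

Conflict graph:
  c↔{g,k,r,u}
  d↔∅
  g↔{c,r,u}
  k↔{c,r}
  r↔{c,g,k,u}
  u↔{c,g,r}

Colouring:
  lower bound: {c,g,r,u} mutually conflict ⇒ χ ≥ 4
  4-colouring: r0={c,d}  r1={r}  r2={g,k}  r3={u}
  χ = 4

Answer: 4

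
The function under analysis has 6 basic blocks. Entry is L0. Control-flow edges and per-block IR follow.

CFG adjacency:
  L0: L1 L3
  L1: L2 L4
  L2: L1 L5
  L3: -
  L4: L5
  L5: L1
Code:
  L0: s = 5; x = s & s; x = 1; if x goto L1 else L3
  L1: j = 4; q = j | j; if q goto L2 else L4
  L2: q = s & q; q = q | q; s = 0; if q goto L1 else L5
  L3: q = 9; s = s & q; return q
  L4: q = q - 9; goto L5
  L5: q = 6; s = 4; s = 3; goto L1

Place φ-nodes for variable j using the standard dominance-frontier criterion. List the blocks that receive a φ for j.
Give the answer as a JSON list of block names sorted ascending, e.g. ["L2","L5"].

idom tree: L1←L0 L2←L1 L3←L0 L4←L1 L5←L1
Join-block Dom:
  L1: preds {L0,L2,L5}: {L0} ∩ {L0,L1,L2} ∩ {L0,L1,L5} = {L0}; idom=L0
  L5: preds {L2,L4}: {L0,L1,L2} ∩ {L0,L1,L4} = {L0,L1}; idom=L1

DF derivation:
  L1←L0: walk · to L0
  L1←L2: walk L2→L1 to L0
  L1←L5: walk L5→L1 to L0
  L5←L2: walk L2 to L1
  L5←L4: walk L4 to L1
  L0: DF=∅
  L1: DF={L1}
  L2: DF={L1,L5}
  L3: DF=∅
  L4: DF={L5}
  L5: DF={L1}

φ for j: defs {L1}
  DF⁺ = {L1}

Answer: ["L1"]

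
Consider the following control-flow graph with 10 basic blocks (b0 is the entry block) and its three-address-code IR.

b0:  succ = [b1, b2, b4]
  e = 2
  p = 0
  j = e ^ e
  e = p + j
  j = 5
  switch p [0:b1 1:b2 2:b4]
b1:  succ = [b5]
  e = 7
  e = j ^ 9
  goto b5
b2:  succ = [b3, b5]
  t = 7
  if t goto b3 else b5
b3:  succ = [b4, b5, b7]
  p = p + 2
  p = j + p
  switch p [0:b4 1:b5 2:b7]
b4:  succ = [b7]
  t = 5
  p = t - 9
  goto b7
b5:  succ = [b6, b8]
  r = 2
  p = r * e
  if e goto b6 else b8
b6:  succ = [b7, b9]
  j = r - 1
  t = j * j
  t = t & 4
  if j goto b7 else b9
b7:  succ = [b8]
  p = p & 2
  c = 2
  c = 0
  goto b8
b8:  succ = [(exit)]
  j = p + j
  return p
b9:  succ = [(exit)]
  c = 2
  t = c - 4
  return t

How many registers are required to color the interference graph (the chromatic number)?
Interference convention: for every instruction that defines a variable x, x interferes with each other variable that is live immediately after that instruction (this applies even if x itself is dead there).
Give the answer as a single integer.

Block summaries:
  b0 def {e,j,p} use ∅
  b1 def {e} use {j}
  b2 def {t} use ∅
  b3 def {p} use {j,p}
  b4 def {p,t} use ∅
  b5 def {p,r} use {e}
  b6 def {j,t} use {r}
  b7 def {c,p} use {p}
  b8 def {j} use {j,p}
  b9 def {c,t} use ∅

Live sets:
  live b0: ∅→{e,j,p}
  live b1: {j}→{e,j}
  live b2: {e,j,p}→{e,j,p}
  live b3: {e,j,p}→{e,j,p}
  live b4: {j}→{j,p}
  live b5: {e,j}→{j,p,r}
  live b6: {p,r}→{j,p}
  live b7: {j,p}→{j,p}
  live b8: {j,p}→∅
  live b9: ∅→∅

Interfere edges:
  c↔{j,p}
  e↔{j,p,r,t}
  j↔{c,e,p,r,t}
  p↔{c,e,j,r,t}
  r↔{e,j,p}
  t↔{e,j,p}

Registers:
  clique {e,j,p,r} ⇒ need ≥ 4
  4-colouring: r0={j}  r1={p}  r2={c,e}  r3={r,t}
  χ = 4

Answer: 4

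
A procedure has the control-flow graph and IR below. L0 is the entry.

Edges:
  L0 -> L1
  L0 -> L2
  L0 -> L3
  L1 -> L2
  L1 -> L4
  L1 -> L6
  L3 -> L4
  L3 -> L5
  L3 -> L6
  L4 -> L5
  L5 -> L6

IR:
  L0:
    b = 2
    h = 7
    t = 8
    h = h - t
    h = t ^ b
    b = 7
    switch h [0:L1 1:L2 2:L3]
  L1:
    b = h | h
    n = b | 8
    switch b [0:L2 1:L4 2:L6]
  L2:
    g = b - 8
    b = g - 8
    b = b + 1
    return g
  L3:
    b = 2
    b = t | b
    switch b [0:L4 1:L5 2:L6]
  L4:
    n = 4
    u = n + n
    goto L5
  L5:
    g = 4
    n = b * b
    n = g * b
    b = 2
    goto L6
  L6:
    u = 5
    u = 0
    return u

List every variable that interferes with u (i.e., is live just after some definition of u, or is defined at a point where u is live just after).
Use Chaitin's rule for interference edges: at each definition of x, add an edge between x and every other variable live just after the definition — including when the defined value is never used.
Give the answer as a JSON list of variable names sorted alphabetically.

Block summaries:
  L0 def {b,h,t} use ∅
  L1 def {b,n} use {h}
  L2 def {b,g} use {b}
  L3 def {b} use {t}
  L4 def {n,u} use ∅
  L5 def {b,g,n} use {b}
  L6 def {u} use ∅

Liveness:
  L0: in=∅ out={b,h,t}
  L1: in={h} out={b}
  L2: in={b} out=∅
  L3: in={t} out={b}
  L4: in={b} out={b}
  L5: in={b} out=∅
  L6: in=∅ out=∅

Interfere edges:
  b↔{g,h,n,t,u}
  g↔{b,n}
  h↔{b,t}
  n↔{b,g}
  t↔{b,h}
  u↔{b}

N(u) = ["b"]

Answer: ["b"]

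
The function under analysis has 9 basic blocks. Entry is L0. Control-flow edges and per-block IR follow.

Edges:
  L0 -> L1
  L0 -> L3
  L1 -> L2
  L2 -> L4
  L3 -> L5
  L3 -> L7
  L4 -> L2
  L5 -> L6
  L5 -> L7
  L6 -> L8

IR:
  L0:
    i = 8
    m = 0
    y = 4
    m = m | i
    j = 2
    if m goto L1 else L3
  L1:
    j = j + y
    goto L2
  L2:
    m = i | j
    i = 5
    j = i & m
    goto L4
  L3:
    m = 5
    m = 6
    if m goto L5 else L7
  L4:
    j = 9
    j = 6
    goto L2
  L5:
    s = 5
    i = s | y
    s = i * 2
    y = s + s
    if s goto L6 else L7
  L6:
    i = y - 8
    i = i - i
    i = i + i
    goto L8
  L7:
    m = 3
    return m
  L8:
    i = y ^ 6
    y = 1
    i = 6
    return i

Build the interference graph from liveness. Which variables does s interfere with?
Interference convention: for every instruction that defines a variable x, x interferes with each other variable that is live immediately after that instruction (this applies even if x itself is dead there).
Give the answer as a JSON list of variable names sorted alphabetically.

Per-block:
  L0: def={i,j,m,y} ue=∅
  L1: def={j} ue={j,y}
  L2: def={i,j,m} ue={i,j}
  L3: def={m} ue=∅
  L4: def={j} ue=∅
  L5: def={i,s,y} ue={y}
  L6: def={i} ue={y}
  L7: def={m} ue=∅
  L8: def={i,y} ue={y}

Live sets:
  L0 li=∅ lo={i,j,y}
  L1 li={i,j,y} lo={i,j}
  L2 li={i,j} lo={i}
  L3 li={y} lo={y}
  L4 li={i} lo={i,j}
  L5 li={y} lo={y}
  L6 li={y} lo={y}
  L7 li=∅ lo=∅
  L8 li={y} lo=∅

Conflict graph:
  i — {j,m,y}
  j — {i,m,y}
  m — {i,j,y}
  s — {y}
  y — {i,j,m,s}

N(s) = ["y"]

Answer: ["y"]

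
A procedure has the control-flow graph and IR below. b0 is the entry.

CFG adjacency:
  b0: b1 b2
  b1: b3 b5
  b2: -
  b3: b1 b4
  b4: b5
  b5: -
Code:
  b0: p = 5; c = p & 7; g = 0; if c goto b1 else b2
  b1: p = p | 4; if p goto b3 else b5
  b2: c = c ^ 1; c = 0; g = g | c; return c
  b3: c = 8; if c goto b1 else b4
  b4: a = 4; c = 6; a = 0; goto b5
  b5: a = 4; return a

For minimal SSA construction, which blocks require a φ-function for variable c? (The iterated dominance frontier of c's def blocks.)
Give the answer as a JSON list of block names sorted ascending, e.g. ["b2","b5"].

idom tree: b1←b0 b2←b0 b3←b1 b4←b3 b5←b1
Dom∩ at merges:
  b1: preds {b0,b3}: {b0} ∩ {b0,b1,b3} = {b0}; idom=b0
  b5: preds {b1,b4}: {b0,b1} ∩ {b0,b1,b3,b4} = {b0,b1}; idom=b1

Frontier:
  b1←b0: walk · to b0
  b1←b3: walk b3→b1 to b0
  b5←b1: walk · to b1
  b5←b4: walk b4→b3 to b1
  b0 → ∅
  b1 → {b1}
  b2 → ∅
  b3 → {b1,b5}
  b4 → {b5}
  b5 → ∅

φ for c: defs {b0,b2,b3,b4}
  DF⁺ = {b1,b5}

Answer: ["b1", "b5"]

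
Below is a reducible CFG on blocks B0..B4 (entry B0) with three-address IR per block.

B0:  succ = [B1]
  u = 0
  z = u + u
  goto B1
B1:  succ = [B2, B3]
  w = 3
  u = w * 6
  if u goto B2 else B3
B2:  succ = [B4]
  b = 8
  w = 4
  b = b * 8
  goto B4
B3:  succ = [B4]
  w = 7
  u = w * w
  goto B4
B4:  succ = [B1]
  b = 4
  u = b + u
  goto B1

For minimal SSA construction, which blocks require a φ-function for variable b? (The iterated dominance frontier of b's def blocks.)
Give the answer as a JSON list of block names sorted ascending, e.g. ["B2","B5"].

idom tree: B1←B0 B2←B1 B3←B1 B4←B1
Dom at joins:
  B1: preds {B0,B4}: {B0} ∩ {B0,B1,B4} = {B0}; idom=B0
  B4: preds {B2,B3}: {B0,B1,B2} ∩ {B0,B1,B3} = {B0,B1}; idom=B1

DF derivation:
  B1←B0: walk · to B0
  B1←B4: walk B4→B1 to B0
  B4←B2: walk B2 to B1
  B4←B3: walk B3 to B1
  B0 → ∅
  B1 → {B1}
  B2 → {B4}
  B3 → {B4}
  B4 → {B1}

φ for b: defs {B2,B4}
  DF⁺ = {B1,B4}

Answer: ["B1", "B4"]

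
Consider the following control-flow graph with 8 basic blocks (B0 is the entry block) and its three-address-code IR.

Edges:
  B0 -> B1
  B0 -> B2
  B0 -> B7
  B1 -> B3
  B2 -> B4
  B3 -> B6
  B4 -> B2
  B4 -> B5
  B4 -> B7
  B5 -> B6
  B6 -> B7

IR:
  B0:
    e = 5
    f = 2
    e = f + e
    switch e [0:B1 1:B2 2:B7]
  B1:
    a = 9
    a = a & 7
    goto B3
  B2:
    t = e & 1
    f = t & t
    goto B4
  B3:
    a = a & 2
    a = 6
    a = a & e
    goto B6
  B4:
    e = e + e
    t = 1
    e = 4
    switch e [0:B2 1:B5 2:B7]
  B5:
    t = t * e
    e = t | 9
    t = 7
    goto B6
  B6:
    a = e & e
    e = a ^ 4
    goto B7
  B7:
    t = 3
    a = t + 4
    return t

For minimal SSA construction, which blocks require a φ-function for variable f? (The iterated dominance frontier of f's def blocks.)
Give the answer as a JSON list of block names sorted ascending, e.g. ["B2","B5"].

idom tree: B1←B0 B2←B0 B3←B1 B4←B2 B5←B4 B6←B0 B7←B0
Dom∩ at merges:
  B2: preds {B0,B4}: {B0} ∩ {B0,B2,B4} = {B0}; idom=B0
  B6: preds {B3,B5}: {B0,B1,B3} ∩ {B0,B2,B4,B5} = {B0}; idom=B0
  B7: preds {B0,B4,B6}: {B0} ∩ {B0,B2,B4} ∩ {B0,B6} = {B0}; idom=B0

Frontier:
  B2←B0: walk · to B0
  B2←B4: walk B4→B2 to B0
  B6←B3: walk B3→B1 to B0
  B6←B5: walk B5→B4→B2 to B0
  B7←B0: walk · to B0
  B7←B4: walk B4→B2 to B0
  B7←B6: walk B6 to B0
  B0: DF=∅
  B1: DF={B6}
  B2: DF={B2,B6,B7}
  B3: DF={B6}
  B4: DF={B2,B6,B7}
  B5: DF={B6}
  B6: DF={B7}
  B7: DF=∅

φ for f: defs {B0,B2}
  DF⁺ = {B2,B6,B7}

Answer: ["B2", "B6", "B7"]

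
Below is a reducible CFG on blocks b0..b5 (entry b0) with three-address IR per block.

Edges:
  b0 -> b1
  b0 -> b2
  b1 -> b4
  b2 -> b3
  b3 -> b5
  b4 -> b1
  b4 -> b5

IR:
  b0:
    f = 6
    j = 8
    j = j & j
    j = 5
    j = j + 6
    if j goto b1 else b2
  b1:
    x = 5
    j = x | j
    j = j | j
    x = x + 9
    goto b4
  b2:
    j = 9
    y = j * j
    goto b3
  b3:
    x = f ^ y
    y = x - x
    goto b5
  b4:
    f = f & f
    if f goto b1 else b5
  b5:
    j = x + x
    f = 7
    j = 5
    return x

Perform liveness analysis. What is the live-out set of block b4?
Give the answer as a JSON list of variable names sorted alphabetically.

Answer: ["f", "j", "x"]

Working:
Block summaries:
  b0 def {f,j} use ∅
  b1 def {j,x} use {j}
  b2 def {j,y} use ∅
  b3 def {x,y} use {f,y}
  b4 def {f} use {f}
  b5 def {f,j} use {x}

Liveness:
  b0: in=∅ out={f,j}
  b1: in={f,j} out={f,j,x}
  b2: in={f} out={f,y}
  b3: in={f,y} out={x}
  b4: in={f,j,x} out={f,j,x}
  b5: in={x} out=∅

live-out(b4) = ["f", "j", "x"]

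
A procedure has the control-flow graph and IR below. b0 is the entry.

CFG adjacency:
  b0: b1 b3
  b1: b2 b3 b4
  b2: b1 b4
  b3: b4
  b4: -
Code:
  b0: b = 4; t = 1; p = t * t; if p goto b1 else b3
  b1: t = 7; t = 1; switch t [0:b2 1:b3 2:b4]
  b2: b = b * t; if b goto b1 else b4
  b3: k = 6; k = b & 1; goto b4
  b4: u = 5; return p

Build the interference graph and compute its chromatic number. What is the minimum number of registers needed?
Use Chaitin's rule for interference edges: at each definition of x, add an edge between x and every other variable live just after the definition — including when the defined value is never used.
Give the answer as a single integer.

Answer: 3

Analysis:
Block summaries:
  b0: {b,p,t} / ∅
  b1: {t} / ∅
  b2: {b} / {b,t}
  b3: {k} / {b}
  b4: {u} / {p}

Liveness:
  b0 li=∅ lo={b,p}
  b1 li={b,p} lo={b,p,t}
  b2 li={b,p,t} lo={b,p}
  b3 li={b,p} lo={p}
  b4 li={p} lo=∅

Interfere edges:
  b — {k,p,t}
  k — {b,p}
  p — {b,k,t,u}
  t — {b,p}
  u — {p}

Chromatic number:
  lower bound: {b,k,p} mutually conflict ⇒ χ ≥ 3
  3-colouring: R0={p}  R1={b,u}  R2={k,t}
  χ = 3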